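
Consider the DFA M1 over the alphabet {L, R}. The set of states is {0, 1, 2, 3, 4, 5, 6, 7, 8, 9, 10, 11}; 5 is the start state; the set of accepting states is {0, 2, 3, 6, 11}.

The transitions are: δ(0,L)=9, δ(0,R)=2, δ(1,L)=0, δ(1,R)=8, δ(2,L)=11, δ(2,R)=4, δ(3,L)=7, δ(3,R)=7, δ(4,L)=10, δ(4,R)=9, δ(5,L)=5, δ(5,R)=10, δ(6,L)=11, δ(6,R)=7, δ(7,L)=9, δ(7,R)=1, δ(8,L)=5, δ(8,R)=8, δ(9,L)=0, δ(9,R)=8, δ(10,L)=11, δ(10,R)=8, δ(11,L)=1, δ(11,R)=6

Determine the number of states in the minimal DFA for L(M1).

6

First remove the unreachable states {3}; 11 states remain.
Start with accepting vs non-accepting: {0,2,6,11} | {1,4,5,7,8,9,10}.
Split {0,2,6,11} by δ(·,L) → {0,11} and {2,6}.
On input L, block {1,4,5,7,8,9,10} splits into {4,5,7,8} and {1,9,10}.
On input L, block {4,5,7,8} splits into {4,7} and {5,8}.
Split {5,8} by δ(·,R) → {5} and {8}.
Stable partition: {0,11} | {4,7} | {2,6} | {1,9,10} | {5} | {8} — 6 equivalence classes.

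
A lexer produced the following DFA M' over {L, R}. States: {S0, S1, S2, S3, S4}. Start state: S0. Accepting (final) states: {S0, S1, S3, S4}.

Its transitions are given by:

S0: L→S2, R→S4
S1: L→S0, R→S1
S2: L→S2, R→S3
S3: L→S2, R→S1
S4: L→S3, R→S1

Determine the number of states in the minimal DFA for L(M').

Every state is reachable, so we keep all 5.
P0 = {S0,S1,S3,S4} | {S2}.
Refine {S0,S1,S3,S4} on symbol L: members go to different blocks, giving {S0,S3} and {S1,S4}.
Stable partition: {S0,S3} | {S2} | {S1,S4} — 3 equivalence classes.

3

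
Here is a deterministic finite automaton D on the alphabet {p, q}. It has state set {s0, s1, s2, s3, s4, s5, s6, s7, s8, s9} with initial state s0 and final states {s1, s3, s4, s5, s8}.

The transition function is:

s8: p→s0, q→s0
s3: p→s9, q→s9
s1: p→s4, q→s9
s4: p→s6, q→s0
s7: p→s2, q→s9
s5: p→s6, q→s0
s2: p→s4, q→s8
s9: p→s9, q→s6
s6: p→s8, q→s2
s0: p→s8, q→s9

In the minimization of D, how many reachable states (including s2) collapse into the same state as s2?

First remove the unreachable states {s1,s3,s5,s7}; 6 states remain.
Initial partition by acceptance: {s4,s8} | {s0,s2,s6,s9}.
On input p, block {s0,s2,s6,s9} splits into {s0,s2,s6} and {s9}.
Split {s0,s2,s6} by δ(·,q) → {s0} and {s2} and {s6}.
Split {s4,s8} by δ(·,p) → {s4} and {s8}.
No further refinement is possible. Final partition (6 blocks): {s4} | {s0} | {s9} | {s2} | {s6} | {s8}.
The equivalence class containing s2 is {s2}, of size 1.

1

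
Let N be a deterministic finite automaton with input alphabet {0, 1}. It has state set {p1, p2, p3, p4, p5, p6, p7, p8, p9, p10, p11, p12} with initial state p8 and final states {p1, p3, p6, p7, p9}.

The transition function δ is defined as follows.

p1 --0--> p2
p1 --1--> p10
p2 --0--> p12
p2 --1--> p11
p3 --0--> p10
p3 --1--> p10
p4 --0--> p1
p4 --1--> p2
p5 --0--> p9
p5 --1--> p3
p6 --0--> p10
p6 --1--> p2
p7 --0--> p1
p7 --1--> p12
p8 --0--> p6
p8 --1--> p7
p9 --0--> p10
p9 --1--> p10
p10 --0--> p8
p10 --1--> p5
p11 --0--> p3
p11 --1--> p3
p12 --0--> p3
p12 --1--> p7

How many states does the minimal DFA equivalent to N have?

5

First remove the unreachable states {p4}; 11 states remain.
Start with accepting vs non-accepting: {p1,p3,p6,p7,p9} | {p2,p5,p8,p10,p11,p12}.
Refine {p1,p3,p6,p7,p9} on symbol 0: members go to different blocks, giving {p1,p3,p6,p9} and {p7}.
On input 0, block {p2,p5,p8,p10,p11,p12} splits into {p5,p8,p11,p12} and {p2,p10}.
Refine {p5,p8,p11,p12} on symbol 1: members go to different blocks, giving {p5,p11} and {p8,p12}.
The partition is now stable with 5 blocks: {p1,p3,p6,p9} | {p5,p11} | {p7} | {p2,p10} | {p8,p12}.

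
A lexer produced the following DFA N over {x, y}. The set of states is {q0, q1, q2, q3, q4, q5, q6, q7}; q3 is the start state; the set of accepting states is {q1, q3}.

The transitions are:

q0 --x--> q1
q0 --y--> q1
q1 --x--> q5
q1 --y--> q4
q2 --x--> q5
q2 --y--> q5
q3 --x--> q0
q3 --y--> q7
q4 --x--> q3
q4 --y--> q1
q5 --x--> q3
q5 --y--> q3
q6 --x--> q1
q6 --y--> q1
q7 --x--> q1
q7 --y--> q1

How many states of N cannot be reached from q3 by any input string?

Starting at q3 and following transitions, the reachable set is {q0, q1, q3, q4, q5, q7}. That leaves q2, q6 unreachable — 2 in total.

2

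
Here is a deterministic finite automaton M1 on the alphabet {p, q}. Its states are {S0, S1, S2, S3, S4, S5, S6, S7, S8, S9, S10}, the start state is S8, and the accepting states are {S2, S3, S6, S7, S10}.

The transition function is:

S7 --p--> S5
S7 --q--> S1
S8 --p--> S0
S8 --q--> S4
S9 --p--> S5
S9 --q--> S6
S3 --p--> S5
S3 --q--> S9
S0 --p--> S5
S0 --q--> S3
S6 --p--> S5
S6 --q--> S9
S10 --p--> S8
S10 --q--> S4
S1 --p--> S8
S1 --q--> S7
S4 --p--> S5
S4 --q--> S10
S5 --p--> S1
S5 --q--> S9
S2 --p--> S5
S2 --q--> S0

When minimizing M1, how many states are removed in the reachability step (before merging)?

Starting at S8 and following transitions, the reachable set is {S0, S1, S3, S4, S5, S6, S7, S8, S9, S10}. That leaves S2 unreachable — 1 in total.

1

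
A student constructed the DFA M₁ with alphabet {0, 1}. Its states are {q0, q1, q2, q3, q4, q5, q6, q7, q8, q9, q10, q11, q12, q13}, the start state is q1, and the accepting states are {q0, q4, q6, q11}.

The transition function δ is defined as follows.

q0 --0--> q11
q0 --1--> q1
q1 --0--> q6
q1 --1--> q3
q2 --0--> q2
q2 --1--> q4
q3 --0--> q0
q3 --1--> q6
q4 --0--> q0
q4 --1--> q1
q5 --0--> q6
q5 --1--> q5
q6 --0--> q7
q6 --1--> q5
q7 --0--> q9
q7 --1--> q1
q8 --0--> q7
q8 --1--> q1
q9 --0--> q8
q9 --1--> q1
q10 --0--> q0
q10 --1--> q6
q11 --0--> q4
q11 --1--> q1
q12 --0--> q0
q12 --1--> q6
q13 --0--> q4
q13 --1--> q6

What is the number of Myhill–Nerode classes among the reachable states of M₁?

6

First remove the unreachable states {q2,q10,q12,q13}; 10 states remain.
Start with accepting vs non-accepting: {q0,q4,q6,q11} | {q1,q3,q5,q7,q8,q9}.
Split {q0,q4,q6,q11} by δ(·,0) → {q0,q4,q11} and {q6}.
Split {q1,q3,q5,q7,q8,q9} by δ(·,0) → {q7,q8,q9} and {q1,q5} and {q3}.
Refine {q1,q5} on symbol 1: members go to different blocks, giving {q1} and {q5}.
Stable partition: {q0,q4,q11} | {q7,q8,q9} | {q6} | {q1} | {q3} | {q5} — 6 equivalence classes.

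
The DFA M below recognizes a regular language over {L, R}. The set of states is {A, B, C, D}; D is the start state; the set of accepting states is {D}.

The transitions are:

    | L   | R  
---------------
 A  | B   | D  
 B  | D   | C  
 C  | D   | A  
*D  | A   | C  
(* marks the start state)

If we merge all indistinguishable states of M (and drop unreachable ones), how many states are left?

4

Initial partition by acceptance: {D} | {A,B,C}.
On input L, block {A,B,C} splits into {B,C} and {A}.
On input R, block {B,C} splits into {B} and {C}.
Stable partition: {D} | {B} | {A} | {C} — 4 equivalence classes.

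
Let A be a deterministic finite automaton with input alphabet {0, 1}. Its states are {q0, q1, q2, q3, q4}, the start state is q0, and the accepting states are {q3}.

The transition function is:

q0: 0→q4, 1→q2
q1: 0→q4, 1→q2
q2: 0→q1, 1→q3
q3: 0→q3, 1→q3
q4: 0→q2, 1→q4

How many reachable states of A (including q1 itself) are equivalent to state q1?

2

Every state is reachable, so we keep all 5.
P0 = {q3} | {q0,q1,q2,q4}.
Split {q0,q1,q2,q4} by δ(·,1) → {q0,q1,q4} and {q2}.
Split {q0,q1,q4} by δ(·,0) → {q0,q1} and {q4}.
The partition is now stable with 4 blocks: {q3} | {q0,q1} | {q2} | {q4}.
State q1 belongs to the block {q0,q1}, which has 2 states.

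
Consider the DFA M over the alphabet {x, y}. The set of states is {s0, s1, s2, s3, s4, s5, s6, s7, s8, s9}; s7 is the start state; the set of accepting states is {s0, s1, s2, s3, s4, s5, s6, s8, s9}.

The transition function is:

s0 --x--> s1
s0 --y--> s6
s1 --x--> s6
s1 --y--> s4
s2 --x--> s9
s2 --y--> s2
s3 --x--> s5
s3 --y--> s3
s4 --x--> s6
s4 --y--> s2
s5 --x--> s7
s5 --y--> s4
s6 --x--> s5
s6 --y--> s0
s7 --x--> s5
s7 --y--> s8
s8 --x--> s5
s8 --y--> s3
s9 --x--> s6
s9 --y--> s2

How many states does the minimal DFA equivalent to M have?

8

Every state is reachable, so we keep all 10.
P0 = {s0,s1,s2,s3,s4,s5,s6,s8,s9} | {s7}.
Refine {s0,s1,s2,s3,s4,s5,s6,s8,s9} on symbol x: members go to different blocks, giving {s0,s1,s2,s3,s4,s6,s8,s9} and {s5}.
Split {s0,s1,s2,s3,s4,s6,s8,s9} by δ(·,x) → {s0,s1,s2,s4,s9} and {s3,s6,s8}.
Refine {s0,s1,s2,s4,s9} on symbol x: members go to different blocks, giving {s1,s4,s9} and {s0,s2}.
Refine {s1,s4,s9} on symbol y: members go to different blocks, giving {s4,s9} and {s1}.
On input y, block {s3,s6,s8} splits into {s3,s8} and {s6}.
On input x, block {s0,s2} splits into {s0} and {s2}.
No further refinement is possible. Final partition (8 blocks): {s4,s9} | {s7} | {s5} | {s3,s8} | {s0} | {s1} | {s6} | {s2}.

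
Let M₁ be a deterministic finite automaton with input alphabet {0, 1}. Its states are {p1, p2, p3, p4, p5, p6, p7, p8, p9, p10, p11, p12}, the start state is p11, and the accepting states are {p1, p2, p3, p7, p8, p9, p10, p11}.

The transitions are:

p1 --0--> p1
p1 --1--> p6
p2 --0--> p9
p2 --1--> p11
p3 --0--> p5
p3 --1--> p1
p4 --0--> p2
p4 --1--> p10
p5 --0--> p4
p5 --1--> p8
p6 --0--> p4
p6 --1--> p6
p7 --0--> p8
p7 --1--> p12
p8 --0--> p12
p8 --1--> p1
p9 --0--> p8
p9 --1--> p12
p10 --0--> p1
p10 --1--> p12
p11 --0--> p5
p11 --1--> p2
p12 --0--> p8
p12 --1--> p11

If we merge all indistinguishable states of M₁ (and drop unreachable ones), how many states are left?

10

States {p3,p7} cannot be reached from the start state, so discard them.
Initial partition by acceptance: {p1,p2,p8,p9,p10,p11} | {p4,p5,p6,p12}.
On input 0, block {p1,p2,p8,p9,p10,p11} splits into {p1,p2,p9,p10} and {p8,p11}.
Split {p1,p2,p9,p10} by δ(·,0) → {p1,p2,p10} and {p9}.
Refine {p1,p2,p10} on symbol 0: members go to different blocks, giving {p1,p10} and {p2}.
Refine {p4,p5,p6,p12} on symbol 0: members go to different blocks, giving {p5,p6} and {p4} and {p12}.
Refine {p1,p10} on symbol 1: members go to different blocks, giving {p1} and {p10}.
Split {p5,p6} by δ(·,1) → {p5} and {p6}.
Split {p8,p11} by δ(·,0) → {p8} and {p11}.
The partition is now stable with 10 blocks: {p1} | {p5} | {p8} | {p9} | {p2} | {p4} | {p12} | {p10} | {p6} | {p11}.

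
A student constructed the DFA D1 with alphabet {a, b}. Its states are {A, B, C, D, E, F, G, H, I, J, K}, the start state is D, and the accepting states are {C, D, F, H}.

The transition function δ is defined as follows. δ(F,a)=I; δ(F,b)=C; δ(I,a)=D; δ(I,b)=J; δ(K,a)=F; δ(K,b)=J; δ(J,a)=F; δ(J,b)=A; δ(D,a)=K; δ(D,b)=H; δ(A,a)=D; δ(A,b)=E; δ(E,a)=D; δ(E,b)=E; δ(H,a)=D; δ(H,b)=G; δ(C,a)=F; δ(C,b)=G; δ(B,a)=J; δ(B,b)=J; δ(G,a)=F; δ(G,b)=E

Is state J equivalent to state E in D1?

First remove the unreachable states {B}; 10 states remain.
P0 = {C,D,F,H} | {A,E,G,I,J,K}.
On input a, block {C,D,F,H} splits into {C,H} and {D,F}.
No further refinement is possible. Final partition (3 blocks): {C,H} | {A,E,G,I,J,K} | {D,F}.
J and E lie in the same block of the stable partition, so they are equivalent — no string distinguishes them.

Yes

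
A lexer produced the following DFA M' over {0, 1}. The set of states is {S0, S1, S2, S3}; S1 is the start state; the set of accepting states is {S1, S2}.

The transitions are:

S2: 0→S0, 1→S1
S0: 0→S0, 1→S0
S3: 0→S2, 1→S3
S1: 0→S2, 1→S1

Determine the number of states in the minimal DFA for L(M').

States {S3} cannot be reached from the start state, so discard them.
P0 = {S1,S2} | {S0}.
Split {S1,S2} by δ(·,0) → {S1} and {S2}.
The partition is now stable with 3 blocks: {S1} | {S0} | {S2}.

3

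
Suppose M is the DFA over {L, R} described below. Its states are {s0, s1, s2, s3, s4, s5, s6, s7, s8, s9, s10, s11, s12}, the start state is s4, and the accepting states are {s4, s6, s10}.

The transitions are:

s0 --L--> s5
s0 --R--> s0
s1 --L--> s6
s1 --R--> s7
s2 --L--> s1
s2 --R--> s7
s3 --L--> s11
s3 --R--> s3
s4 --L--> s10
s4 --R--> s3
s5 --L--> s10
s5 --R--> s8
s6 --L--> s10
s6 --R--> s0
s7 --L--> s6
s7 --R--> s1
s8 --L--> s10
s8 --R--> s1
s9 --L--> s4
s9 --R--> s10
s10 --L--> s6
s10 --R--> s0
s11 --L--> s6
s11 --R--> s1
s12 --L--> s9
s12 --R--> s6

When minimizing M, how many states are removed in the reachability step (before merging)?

3

BFS from s4 reaches {s0, s1, s3, s4, s5, s6, s7, s8, s10, s11}; the 3 state(s) s2, s9, s12 are never visited.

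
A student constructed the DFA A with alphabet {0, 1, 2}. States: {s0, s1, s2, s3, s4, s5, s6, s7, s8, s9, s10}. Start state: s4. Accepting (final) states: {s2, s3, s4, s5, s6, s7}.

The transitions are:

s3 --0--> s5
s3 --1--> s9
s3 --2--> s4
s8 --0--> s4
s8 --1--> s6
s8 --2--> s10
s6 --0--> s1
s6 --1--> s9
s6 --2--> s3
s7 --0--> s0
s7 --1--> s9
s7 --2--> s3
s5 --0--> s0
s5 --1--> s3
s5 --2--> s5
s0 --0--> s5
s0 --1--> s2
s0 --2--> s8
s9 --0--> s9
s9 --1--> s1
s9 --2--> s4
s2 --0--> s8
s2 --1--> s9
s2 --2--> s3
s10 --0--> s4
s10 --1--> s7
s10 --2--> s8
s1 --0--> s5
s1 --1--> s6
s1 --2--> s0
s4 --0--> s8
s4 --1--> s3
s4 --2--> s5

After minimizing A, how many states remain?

Every state is reachable, so we keep all 11.
Start with accepting vs non-accepting: {s2,s3,s4,s5,s6,s7} | {s0,s1,s8,s9,s10}.
On input 0, block {s2,s3,s4,s5,s6,s7} splits into {s2,s4,s5,s6,s7} and {s3}.
Split {s2,s4,s5,s6,s7} by δ(·,1) → {s2,s6,s7} and {s4,s5}.
Split {s0,s1,s8,s9,s10} by δ(·,0) → {s0,s1,s8,s10} and {s9}.
Stable partition: {s2,s6,s7} | {s0,s1,s8,s10} | {s3} | {s4,s5} | {s9} — 5 equivalence classes.

5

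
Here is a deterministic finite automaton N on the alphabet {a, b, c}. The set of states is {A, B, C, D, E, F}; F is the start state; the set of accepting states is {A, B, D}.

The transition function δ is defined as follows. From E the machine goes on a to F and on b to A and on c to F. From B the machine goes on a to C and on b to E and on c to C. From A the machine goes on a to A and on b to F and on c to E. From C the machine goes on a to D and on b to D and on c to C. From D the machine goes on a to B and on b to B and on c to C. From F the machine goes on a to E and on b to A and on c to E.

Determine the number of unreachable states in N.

No path from F leads to B, C, D; the other 3 states are all reachable.

3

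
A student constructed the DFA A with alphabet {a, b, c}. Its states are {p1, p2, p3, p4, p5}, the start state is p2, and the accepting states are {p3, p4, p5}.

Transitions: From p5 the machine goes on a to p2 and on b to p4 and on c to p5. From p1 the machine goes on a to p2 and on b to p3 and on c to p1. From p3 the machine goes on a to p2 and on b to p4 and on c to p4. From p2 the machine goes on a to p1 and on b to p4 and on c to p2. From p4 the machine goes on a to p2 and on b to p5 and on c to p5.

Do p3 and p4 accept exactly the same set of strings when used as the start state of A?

Start with accepting vs non-accepting: {p3,p4,p5} | {p1,p2}.
The partition is now stable with 2 blocks: {p3,p4,p5} | {p1,p2}.
p3 and p4 lie in the same block of the stable partition, so they are equivalent — no string distinguishes them.

Yes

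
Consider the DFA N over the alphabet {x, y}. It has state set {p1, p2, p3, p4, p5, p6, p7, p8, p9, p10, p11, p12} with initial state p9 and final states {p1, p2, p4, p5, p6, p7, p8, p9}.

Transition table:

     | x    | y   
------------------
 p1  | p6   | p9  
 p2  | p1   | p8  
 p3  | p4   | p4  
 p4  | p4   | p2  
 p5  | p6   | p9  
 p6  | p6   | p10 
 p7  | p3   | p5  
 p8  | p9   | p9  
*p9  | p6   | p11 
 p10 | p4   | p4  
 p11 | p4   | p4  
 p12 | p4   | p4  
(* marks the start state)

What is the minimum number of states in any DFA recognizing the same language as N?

5

States {p3,p5,p7,p12} cannot be reached from the start state, so discard them.
P0 = {p1,p2,p4,p6,p8,p9} | {p10,p11}.
Refine {p1,p2,p4,p6,p8,p9} on symbol y: members go to different blocks, giving {p1,p2,p4,p8} and {p6,p9}.
On input x, block {p1,p2,p4,p8} splits into {p1,p8} and {p2,p4}.
Split {p2,p4} by δ(·,x) → {p2} and {p4}.
No further refinement is possible. Final partition (5 blocks): {p1,p8} | {p10,p11} | {p6,p9} | {p2} | {p4}.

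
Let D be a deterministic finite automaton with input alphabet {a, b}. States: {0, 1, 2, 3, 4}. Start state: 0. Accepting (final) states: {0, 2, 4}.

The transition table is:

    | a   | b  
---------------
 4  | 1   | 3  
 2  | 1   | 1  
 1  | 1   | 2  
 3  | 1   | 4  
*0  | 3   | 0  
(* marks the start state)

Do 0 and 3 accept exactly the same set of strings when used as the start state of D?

No

P0 = {0,2,4} | {1,3}.
Refine {0,2,4} on symbol b: members go to different blocks, giving {2,4} and {0}.
No further refinement is possible. Final partition (3 blocks): {2,4} | {1,3} | {0}.
0 and 3 end up in different blocks, so they are distinguishable. For instance, the string 'ε' is accepted from only 0.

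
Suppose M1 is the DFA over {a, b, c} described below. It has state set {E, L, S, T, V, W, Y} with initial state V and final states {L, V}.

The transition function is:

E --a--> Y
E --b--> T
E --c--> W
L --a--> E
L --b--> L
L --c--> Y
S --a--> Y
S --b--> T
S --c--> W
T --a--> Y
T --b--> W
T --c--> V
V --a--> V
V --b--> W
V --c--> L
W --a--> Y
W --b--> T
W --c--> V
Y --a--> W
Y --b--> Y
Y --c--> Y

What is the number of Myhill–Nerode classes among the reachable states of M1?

5

States {S} cannot be reached from the start state, so discard them.
Start with accepting vs non-accepting: {L,V} | {E,T,W,Y}.
Split {L,V} by δ(·,a) → {L} and {V}.
Refine {E,T,W,Y} on symbol c: members go to different blocks, giving {T,W} and {E,Y}.
Split {E,Y} by δ(·,a) → {Y} and {E}.
Stable partition: {L} | {T,W} | {V} | {Y} | {E} — 5 equivalence classes.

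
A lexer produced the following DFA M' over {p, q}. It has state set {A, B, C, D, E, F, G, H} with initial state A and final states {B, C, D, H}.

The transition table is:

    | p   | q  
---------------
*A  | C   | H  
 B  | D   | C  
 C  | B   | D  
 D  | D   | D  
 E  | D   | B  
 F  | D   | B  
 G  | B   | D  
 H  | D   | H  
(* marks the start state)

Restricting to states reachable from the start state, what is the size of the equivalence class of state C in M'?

4

First remove the unreachable states {E,F,G}; 5 states remain.
P0 = {B,C,D,H} | {A}.
No further refinement is possible. Final partition (2 blocks): {B,C,D,H} | {A}.
The equivalence class containing C is {B,C,D,H}, of size 4.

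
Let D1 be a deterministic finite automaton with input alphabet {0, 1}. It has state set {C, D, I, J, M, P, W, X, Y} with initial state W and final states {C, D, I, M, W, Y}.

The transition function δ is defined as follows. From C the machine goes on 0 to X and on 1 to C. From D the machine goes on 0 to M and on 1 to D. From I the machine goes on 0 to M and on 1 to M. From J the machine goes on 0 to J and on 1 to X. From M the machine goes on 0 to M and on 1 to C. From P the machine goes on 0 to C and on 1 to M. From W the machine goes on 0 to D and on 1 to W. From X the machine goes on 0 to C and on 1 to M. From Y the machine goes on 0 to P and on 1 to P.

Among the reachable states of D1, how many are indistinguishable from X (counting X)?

1

First remove the unreachable states {I,J,P,Y}; 5 states remain.
Initial partition by acceptance: {C,D,M,W} | {X}.
Split {C,D,M,W} by δ(·,0) → {D,M,W} and {C}.
On input 1, block {D,M,W} splits into {D,W} and {M}.
Split {D,W} by δ(·,0) → {D} and {W}.
Stable partition: {D} | {X} | {C} | {M} | {W} — 5 equivalence classes.
The equivalence class containing X is {X}, of size 1.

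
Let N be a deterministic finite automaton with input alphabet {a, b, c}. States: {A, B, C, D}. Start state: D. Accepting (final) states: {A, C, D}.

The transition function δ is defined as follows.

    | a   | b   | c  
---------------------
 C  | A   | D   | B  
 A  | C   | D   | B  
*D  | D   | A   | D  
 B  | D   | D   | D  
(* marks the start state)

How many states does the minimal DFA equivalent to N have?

Start with accepting vs non-accepting: {A,C,D} | {B}.
Refine {A,C,D} on symbol c: members go to different blocks, giving {A,C} and {D}.
Stable partition: {A,C} | {B} | {D} — 3 equivalence classes.

3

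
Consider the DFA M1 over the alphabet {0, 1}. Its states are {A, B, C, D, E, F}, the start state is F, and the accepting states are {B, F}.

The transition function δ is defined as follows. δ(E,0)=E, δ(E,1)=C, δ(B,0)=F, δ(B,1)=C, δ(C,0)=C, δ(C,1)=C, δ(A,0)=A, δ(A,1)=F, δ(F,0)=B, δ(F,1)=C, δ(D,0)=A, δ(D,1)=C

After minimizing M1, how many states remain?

2

States {A,D,E} cannot be reached from the start state, so discard them.
Initial partition by acceptance: {B,F} | {C}.
The partition is now stable with 2 blocks: {B,F} | {C}.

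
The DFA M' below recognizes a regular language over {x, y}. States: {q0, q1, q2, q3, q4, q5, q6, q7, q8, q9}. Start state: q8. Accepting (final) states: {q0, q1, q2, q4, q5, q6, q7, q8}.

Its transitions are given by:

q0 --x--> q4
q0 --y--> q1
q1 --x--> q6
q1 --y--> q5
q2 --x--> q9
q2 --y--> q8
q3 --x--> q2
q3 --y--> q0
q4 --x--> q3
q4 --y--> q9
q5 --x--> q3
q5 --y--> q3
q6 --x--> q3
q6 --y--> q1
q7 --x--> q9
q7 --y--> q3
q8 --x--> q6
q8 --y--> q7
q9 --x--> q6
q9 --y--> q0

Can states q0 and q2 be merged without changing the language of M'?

No

Initial partition by acceptance: {q0,q1,q2,q4,q5,q6,q7,q8} | {q3,q9}.
Refine {q0,q1,q2,q4,q5,q6,q7,q8} on symbol x: members go to different blocks, giving {q2,q4,q5,q6,q7} and {q0,q1,q8}.
On input y, block {q2,q4,q5,q6,q7} splits into {q4,q5,q7} and {q2,q6}.
On input x, block {q0,q1,q8} splits into {q1,q8} and {q0}.
Stable partition: {q4,q5,q7} | {q3,q9} | {q1,q8} | {q2,q6} | {q0} — 5 equivalence classes.
q0 and q2 end up in different blocks, so they are distinguishable. For instance, the string 'x' is accepted from only q0.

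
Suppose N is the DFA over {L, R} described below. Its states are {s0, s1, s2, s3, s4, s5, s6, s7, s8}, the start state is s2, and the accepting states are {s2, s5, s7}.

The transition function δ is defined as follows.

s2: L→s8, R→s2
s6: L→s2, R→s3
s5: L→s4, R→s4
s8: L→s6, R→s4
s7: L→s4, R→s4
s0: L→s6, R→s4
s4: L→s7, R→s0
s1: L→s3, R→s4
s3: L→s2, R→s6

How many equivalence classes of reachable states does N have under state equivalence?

States {s1,s5} cannot be reached from the start state, so discard them.
Start with accepting vs non-accepting: {s2,s7} | {s0,s3,s4,s6,s8}.
Split {s2,s7} by δ(·,R) → {s2} and {s7}.
Refine {s0,s3,s4,s6,s8} on symbol L: members go to different blocks, giving {s0,s8} and {s3,s6} and {s4}.
Stable partition: {s2} | {s0,s8} | {s7} | {s3,s6} | {s4} — 5 equivalence classes.

5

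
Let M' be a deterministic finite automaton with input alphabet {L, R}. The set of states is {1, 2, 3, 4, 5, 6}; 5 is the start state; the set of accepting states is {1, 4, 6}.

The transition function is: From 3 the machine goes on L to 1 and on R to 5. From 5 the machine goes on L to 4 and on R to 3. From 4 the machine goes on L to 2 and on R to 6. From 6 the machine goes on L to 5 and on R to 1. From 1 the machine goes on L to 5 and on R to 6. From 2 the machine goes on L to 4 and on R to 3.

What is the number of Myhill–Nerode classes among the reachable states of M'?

2

All states are reachable from the start state.
Initial partition by acceptance: {1,4,6} | {2,3,5}.
Stable partition: {1,4,6} | {2,3,5} — 2 equivalence classes.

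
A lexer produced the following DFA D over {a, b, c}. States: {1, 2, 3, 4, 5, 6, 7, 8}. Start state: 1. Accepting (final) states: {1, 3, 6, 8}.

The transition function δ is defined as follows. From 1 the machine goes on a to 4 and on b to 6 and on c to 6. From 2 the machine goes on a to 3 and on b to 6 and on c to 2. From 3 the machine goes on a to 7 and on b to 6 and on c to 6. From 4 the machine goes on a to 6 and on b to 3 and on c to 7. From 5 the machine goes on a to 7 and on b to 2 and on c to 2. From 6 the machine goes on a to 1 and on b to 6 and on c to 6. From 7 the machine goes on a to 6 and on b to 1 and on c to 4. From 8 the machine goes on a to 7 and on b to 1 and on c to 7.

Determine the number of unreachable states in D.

3

BFS from 1 reaches {1, 3, 4, 6, 7}; the 3 state(s) 2, 5, 8 are never visited.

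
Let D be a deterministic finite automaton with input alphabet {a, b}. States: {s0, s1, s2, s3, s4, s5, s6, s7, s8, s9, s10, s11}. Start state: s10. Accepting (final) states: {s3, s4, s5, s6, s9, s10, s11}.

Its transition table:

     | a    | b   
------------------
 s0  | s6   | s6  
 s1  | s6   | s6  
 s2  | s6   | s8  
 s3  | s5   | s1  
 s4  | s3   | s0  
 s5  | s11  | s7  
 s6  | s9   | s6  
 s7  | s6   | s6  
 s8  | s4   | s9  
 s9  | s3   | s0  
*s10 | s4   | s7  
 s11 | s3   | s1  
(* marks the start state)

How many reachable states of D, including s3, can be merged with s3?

States {s2,s8} cannot be reached from the start state, so discard them.
Start with accepting vs non-accepting: {s3,s4,s5,s6,s9,s10,s11} | {s0,s1,s7}.
Split {s3,s4,s5,s6,s9,s10,s11} by δ(·,b) → {s3,s4,s5,s9,s10,s11} and {s6}.
The partition is now stable with 3 blocks: {s3,s4,s5,s9,s10,s11} | {s0,s1,s7} | {s6}.
The equivalence class containing s3 is {s3,s4,s5,s9,s10,s11}, of size 6.

6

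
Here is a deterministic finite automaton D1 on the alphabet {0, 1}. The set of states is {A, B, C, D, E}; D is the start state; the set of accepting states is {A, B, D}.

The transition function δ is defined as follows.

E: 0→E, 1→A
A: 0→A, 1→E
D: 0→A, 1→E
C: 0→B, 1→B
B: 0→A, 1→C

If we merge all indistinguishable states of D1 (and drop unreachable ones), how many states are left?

2

Reachable states from the start: {A,D,E}. Unreachable: {B,C} — drop them.
Start with accepting vs non-accepting: {A,D} | {E}.
No further refinement is possible. Final partition (2 blocks): {A,D} | {E}.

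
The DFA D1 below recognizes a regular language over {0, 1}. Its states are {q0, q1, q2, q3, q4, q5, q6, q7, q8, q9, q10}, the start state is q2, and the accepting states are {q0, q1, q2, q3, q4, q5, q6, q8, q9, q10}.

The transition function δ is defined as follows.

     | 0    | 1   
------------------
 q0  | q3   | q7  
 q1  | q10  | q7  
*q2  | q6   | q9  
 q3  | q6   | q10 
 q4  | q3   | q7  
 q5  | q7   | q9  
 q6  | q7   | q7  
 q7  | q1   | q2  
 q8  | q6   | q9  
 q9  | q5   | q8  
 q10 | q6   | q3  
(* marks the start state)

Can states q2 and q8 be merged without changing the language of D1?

Yes

First remove the unreachable states {q0,q4}; 9 states remain.
Initial partition by acceptance: {q1,q2,q3,q5,q6,q8,q9,q10} | {q7}.
On input 0, block {q1,q2,q3,q5,q6,q8,q9,q10} splits into {q1,q2,q3,q8,q9,q10} and {q5,q6}.
On input 0, block {q1,q2,q3,q8,q9,q10} splits into {q2,q3,q8,q9,q10} and {q1}.
Refine {q5,q6} on symbol 1: members go to different blocks, giving {q5} and {q6}.
On input 0, block {q2,q3,q8,q9,q10} splits into {q2,q3,q8,q10} and {q9}.
On input 1, block {q2,q3,q8,q10} splits into {q2,q8} and {q3,q10}.
Stable partition: {q2,q8} | {q7} | {q5} | {q1} | {q6} | {q9} | {q3,q10} — 7 equivalence classes.
q2 and q8 lie in the same block of the stable partition, so they are equivalent — no string distinguishes them.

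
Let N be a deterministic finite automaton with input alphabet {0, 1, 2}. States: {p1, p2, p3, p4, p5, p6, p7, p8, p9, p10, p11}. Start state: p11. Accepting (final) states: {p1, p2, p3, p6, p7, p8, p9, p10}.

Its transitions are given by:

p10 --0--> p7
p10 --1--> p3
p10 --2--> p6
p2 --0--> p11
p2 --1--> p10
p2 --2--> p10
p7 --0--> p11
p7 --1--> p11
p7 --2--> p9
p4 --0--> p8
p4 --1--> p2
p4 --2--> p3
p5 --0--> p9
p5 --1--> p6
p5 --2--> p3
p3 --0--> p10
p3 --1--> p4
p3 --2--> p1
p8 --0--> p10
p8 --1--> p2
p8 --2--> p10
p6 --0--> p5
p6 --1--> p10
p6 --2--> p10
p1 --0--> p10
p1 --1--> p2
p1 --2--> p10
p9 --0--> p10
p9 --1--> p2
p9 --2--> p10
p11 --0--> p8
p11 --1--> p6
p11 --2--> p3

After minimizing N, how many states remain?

All states are reachable from the start state.
P0 = {p1,p2,p3,p6,p7,p8,p9,p10} | {p4,p5,p11}.
Refine {p1,p2,p3,p6,p7,p8,p9,p10} on symbol 0: members go to different blocks, giving {p1,p3,p8,p9,p10} and {p2,p6,p7}.
Split {p1,p3,p8,p9,p10} by δ(·,0) → {p1,p3,p8,p9} and {p10}.
Refine {p1,p3,p8,p9} on symbol 1: members go to different blocks, giving {p1,p8,p9} and {p3}.
Split {p2,p6,p7} by δ(·,1) → {p2,p6} and {p7}.
Stable partition: {p1,p8,p9} | {p4,p5,p11} | {p2,p6} | {p10} | {p3} | {p7} — 6 equivalence classes.

6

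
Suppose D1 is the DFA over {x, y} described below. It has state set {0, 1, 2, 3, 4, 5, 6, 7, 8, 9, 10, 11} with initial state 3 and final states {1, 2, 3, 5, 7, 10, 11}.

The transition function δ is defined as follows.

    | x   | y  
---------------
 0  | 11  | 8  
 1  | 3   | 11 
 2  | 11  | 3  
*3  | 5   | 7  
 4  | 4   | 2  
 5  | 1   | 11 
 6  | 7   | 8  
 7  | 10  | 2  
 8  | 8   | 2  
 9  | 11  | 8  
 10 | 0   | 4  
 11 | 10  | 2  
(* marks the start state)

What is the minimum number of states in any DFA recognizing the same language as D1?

6

Reachable states from the start: {0,1,2,3,4,5,7,8,10,11}. Unreachable: {6,9} — drop them.
Start with accepting vs non-accepting: {1,2,3,5,7,10,11} | {0,4,8}.
Split {1,2,3,5,7,10,11} by δ(·,x) → {1,2,3,5,7,11} and {10}.
Refine {1,2,3,5,7,11} on symbol x: members go to different blocks, giving {1,2,3,5} and {7,11}.
Refine {1,2,3,5} on symbol x: members go to different blocks, giving {1,3,5} and {2}.
Split {0,4,8} by δ(·,x) → {4,8} and {0}.
The partition is now stable with 6 blocks: {1,3,5} | {4,8} | {10} | {7,11} | {2} | {0}.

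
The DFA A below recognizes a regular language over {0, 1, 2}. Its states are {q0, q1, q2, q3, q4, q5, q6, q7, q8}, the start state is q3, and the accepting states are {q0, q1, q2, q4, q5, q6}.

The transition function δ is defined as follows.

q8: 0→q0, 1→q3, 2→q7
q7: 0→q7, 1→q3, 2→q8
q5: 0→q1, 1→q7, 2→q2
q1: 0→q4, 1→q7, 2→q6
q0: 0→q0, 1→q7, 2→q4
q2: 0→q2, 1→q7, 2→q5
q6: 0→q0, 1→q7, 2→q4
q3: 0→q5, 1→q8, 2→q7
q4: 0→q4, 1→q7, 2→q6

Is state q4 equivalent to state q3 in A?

P0 = {q0,q1,q2,q4,q5,q6} | {q3,q7,q8}.
Split {q3,q7,q8} by δ(·,0) → {q3,q8} and {q7}.
The partition is now stable with 3 blocks: {q0,q1,q2,q4,q5,q6} | {q3,q8} | {q7}.
q4 and q3 end up in different blocks, so they are distinguishable. For instance, the string 'ε' is accepted from only q4.

No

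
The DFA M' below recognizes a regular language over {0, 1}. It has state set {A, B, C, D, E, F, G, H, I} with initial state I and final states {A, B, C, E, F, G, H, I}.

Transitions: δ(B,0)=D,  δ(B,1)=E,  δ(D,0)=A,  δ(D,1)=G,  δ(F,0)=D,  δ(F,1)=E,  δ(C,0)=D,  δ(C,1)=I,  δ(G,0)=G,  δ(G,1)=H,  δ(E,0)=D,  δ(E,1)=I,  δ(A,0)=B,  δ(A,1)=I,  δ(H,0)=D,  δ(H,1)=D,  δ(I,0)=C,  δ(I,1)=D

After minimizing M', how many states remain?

Reachable states from the start: {A,B,C,D,E,G,H,I}. Unreachable: {F} — drop them.
P0 = {A,B,C,E,G,H,I} | {D}.
Split {A,B,C,E,G,H,I} by δ(·,0) → {B,C,E,H} and {A,G,I}.
On input 1, block {B,C,E,H} splits into {C,E} and {B} and {H}.
On input 0, block {A,G,I} splits into {A} and {G} and {I}.
The partition is now stable with 7 blocks: {C,E} | {D} | {A} | {B} | {H} | {G} | {I}.

7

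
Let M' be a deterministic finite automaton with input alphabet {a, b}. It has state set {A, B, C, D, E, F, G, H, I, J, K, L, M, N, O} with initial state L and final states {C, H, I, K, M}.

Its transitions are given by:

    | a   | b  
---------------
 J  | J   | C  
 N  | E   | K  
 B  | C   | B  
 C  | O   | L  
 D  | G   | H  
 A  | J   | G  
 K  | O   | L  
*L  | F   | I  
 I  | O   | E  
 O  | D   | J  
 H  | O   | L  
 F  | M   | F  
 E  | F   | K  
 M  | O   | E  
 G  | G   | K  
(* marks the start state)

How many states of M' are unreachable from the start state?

No path from L leads to A, B, N; the other 12 states are all reachable.

3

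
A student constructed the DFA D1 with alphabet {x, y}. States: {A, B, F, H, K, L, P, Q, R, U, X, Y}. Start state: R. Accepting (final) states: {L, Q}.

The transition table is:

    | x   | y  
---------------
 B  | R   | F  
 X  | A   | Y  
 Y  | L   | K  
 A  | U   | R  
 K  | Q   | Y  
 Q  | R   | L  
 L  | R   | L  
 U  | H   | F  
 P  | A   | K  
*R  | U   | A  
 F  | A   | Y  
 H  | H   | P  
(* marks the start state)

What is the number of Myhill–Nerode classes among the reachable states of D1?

5

Reachable states from the start: {A,F,H,K,L,P,Q,R,U,Y}. Unreachable: {B,X} — drop them.
P0 = {L,Q} | {A,F,H,K,P,R,U,Y}.
Split {A,F,H,K,P,R,U,Y} by δ(·,x) → {A,F,H,P,R,U} and {K,Y}.
Refine {A,F,H,P,R,U} on symbol y: members go to different blocks, giving {A,H,R,U} and {F,P}.
On input y, block {A,H,R,U} splits into {A,R} and {H,U}.
No further refinement is possible. Final partition (5 blocks): {L,Q} | {A,R} | {K,Y} | {F,P} | {H,U}.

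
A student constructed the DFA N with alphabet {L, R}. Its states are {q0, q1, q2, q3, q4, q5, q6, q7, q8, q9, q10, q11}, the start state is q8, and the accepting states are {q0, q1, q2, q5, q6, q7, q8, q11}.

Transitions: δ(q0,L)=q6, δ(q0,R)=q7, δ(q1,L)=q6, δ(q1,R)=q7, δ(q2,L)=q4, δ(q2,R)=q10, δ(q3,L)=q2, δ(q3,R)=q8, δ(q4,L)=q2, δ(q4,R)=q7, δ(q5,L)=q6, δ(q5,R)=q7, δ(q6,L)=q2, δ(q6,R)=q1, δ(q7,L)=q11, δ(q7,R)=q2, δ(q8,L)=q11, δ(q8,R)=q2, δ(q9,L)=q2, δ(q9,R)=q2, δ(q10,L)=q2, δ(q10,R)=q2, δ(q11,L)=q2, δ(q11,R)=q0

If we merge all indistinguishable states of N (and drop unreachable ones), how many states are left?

First remove the unreachable states {q3,q5,q9}; 9 states remain.
Initial partition by acceptance: {q0,q1,q2,q6,q7,q8,q11} | {q4,q10}.
Refine {q0,q1,q2,q6,q7,q8,q11} on symbol L: members go to different blocks, giving {q0,q1,q6,q7,q8,q11} and {q2}.
Refine {q0,q1,q6,q7,q8,q11} on symbol L: members go to different blocks, giving {q0,q1,q7,q8} and {q6,q11}.
On input R, block {q0,q1,q7,q8} splits into {q0,q1} and {q7,q8}.
Split {q4,q10} by δ(·,R) → {q4} and {q10}.
The partition is now stable with 6 blocks: {q0,q1} | {q4} | {q2} | {q6,q11} | {q7,q8} | {q10}.

6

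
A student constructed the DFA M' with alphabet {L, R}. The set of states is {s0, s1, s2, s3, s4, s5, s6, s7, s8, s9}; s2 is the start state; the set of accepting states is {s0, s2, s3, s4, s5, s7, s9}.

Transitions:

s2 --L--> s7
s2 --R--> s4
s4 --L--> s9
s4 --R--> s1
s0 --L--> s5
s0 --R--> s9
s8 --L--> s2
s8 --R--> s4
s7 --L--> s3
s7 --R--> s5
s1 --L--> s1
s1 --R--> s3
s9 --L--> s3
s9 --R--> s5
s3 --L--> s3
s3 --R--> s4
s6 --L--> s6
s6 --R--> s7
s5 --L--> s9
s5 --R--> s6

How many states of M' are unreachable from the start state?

BFS from s2 reaches {s1, s2, s3, s4, s5, s6, s7, s9}; the 2 state(s) s0, s8 are never visited.

2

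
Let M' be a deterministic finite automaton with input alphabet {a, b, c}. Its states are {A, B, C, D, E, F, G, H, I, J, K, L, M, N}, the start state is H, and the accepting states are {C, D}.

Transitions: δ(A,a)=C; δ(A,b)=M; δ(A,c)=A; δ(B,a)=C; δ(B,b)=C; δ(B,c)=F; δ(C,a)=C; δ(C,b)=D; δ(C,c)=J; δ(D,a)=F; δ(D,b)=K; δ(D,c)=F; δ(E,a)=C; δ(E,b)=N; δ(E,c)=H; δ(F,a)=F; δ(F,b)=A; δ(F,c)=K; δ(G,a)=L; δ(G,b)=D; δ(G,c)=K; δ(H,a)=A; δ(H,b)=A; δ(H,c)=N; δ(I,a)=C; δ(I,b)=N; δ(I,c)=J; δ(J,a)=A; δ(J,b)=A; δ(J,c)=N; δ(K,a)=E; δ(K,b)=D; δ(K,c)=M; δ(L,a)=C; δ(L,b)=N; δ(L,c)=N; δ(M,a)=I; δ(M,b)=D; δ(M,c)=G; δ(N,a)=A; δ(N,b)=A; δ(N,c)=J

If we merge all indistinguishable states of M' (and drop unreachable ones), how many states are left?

Reachable states from the start: {A,C,D,E,F,G,H,I,J,K,L,M,N}. Unreachable: {B} — drop them.
P0 = {C,D} | {A,E,F,G,H,I,J,K,L,M,N}.
Refine {C,D} on symbol a: members go to different blocks, giving {C} and {D}.
Split {A,E,F,G,H,I,J,K,L,M,N} by δ(·,a) → {F,G,H,J,K,M,N} and {A,E,I,L}.
Refine {F,G,H,J,K,M,N} on symbol a: members go to different blocks, giving {G,H,J,K,M,N} and {F}.
On input b, block {G,H,J,K,M,N} splits into {G,K,M} and {H,J,N}.
On input b, block {A,E,I,L} splits into {E,I,L} and {A}.
Stable partition: {C} | {G,K,M} | {D} | {E,I,L} | {F} | {H,J,N} | {A} — 7 equivalence classes.

7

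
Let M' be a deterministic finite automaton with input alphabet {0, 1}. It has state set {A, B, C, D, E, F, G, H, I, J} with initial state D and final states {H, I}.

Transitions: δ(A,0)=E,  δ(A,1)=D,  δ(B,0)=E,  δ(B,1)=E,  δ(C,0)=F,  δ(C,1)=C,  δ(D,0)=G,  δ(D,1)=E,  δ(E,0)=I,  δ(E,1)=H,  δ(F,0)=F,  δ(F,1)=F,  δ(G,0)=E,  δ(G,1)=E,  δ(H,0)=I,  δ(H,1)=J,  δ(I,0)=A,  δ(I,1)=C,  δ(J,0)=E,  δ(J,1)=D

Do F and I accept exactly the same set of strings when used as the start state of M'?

No

First remove the unreachable states {B}; 9 states remain.
Initial partition by acceptance: {H,I} | {A,C,D,E,F,G,J}.
On input 0, block {H,I} splits into {H} and {I}.
Split {A,C,D,E,F,G,J} by δ(·,0) → {A,C,D,F,G,J} and {E}.
On input 0, block {A,C,D,F,G,J} splits into {A,G,J} and {C,D,F}.
Split {A,G,J} by δ(·,1) → {A,J} and {G}.
Refine {C,D,F} on symbol 0: members go to different blocks, giving {C,F} and {D}.
Stable partition: {H} | {A,J} | {I} | {E} | {C,F} | {G} | {D} — 7 equivalence classes.
F and I end up in different blocks, so they are distinguishable. For instance, the string 'ε' is accepted from only I.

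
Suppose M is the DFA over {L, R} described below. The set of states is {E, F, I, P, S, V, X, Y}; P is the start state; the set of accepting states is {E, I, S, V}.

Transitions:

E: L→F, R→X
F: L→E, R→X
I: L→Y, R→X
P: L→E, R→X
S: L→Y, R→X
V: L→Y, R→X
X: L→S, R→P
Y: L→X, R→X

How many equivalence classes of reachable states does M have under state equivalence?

States {I,V} cannot be reached from the start state, so discard them.
P0 = {E,S} | {F,P,X,Y}.
On input L, block {F,P,X,Y} splits into {F,P,X} and {Y}.
Refine {E,S} on symbol L: members go to different blocks, giving {S} and {E}.
Split {F,P,X} by δ(·,L) → {F,P} and {X}.
No further refinement is possible. Final partition (5 blocks): {S} | {F,P} | {Y} | {E} | {X}.

5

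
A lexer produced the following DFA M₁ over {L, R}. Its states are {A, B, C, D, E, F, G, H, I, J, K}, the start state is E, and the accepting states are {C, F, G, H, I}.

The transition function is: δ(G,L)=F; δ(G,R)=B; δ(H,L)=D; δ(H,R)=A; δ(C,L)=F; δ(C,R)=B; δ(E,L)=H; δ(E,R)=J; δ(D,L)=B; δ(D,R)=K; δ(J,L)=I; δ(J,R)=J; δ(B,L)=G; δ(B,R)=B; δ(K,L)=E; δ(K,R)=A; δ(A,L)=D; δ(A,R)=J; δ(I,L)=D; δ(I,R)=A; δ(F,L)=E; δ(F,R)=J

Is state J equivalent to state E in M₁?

Reachable states from the start: {A,B,D,E,F,G,H,I,J,K}. Unreachable: {C} — drop them.
Initial partition by acceptance: {F,G,H,I} | {A,B,D,E,J,K}.
On input L, block {F,G,H,I} splits into {F,H,I} and {G}.
On input L, block {A,B,D,E,J,K} splits into {A,D,K} and {E,J} and {B}.
On input L, block {F,H,I} splits into {H,I} and {F}.
Refine {A,D,K} on symbol L: members go to different blocks, giving {A} and {D} and {K}.
No further refinement is possible. Final partition (8 blocks): {H,I} | {A} | {G} | {E,J} | {B} | {F} | {D} | {K}.
J and E lie in the same block of the stable partition, so they are equivalent — no string distinguishes them.

Yes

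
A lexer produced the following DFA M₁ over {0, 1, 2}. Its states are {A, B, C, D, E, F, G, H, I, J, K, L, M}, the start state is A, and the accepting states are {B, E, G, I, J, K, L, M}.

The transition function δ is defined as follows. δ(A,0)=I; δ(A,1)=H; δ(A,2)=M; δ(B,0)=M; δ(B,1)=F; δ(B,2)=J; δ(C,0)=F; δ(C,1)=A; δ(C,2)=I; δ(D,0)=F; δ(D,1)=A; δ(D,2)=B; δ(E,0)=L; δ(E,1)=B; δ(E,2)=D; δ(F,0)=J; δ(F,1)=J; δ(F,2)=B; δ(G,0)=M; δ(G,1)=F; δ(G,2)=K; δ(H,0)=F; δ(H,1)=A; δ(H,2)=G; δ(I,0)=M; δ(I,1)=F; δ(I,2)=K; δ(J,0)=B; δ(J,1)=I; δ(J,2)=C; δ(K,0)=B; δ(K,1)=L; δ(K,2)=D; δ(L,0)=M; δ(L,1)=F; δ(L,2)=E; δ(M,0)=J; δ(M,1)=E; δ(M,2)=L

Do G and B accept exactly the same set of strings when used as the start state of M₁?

All states are reachable from the start state.
Initial partition by acceptance: {B,E,G,I,J,K,L,M} | {A,C,D,F,H}.
On input 1, block {B,E,G,I,J,K,L,M} splits into {B,G,I,L} and {E,J,K,M}.
Refine {A,C,D,F,H} on symbol 0: members go to different blocks, giving {C,D,H} and {A} and {F}.
On input 0, block {E,J,K,M} splits into {E,J,K} and {M}.
The partition is now stable with 6 blocks: {B,G,I,L} | {C,D,H} | {E,J,K} | {A} | {F} | {M}.
G and B lie in the same block of the stable partition, so they are equivalent — no string distinguishes them.

Yes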